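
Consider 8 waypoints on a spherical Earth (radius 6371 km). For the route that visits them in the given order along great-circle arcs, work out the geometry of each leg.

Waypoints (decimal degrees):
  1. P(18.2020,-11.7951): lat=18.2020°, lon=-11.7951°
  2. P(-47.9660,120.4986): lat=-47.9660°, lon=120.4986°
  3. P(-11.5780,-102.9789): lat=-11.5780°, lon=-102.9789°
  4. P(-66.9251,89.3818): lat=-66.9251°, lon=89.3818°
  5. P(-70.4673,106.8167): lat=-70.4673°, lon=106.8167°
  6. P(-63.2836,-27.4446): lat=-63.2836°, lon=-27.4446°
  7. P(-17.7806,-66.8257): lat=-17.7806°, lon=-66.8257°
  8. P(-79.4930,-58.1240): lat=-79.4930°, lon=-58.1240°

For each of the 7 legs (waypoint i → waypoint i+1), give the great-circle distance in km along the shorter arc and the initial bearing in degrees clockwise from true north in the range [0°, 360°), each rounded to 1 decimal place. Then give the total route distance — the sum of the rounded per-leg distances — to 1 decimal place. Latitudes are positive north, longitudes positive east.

Leg 1: dist=14600.2 km, bearing=138.8°
Leg 2: dist=12129.3 km, bearing=134.5°
Leg 3: dist=11228.1 km, bearing=184.9°
Leg 4: dist=802.9 km, bearing=127.2°
Leg 5: dist=4729.1 km, bearing=208.4°
Leg 6: dist=5878.5 km, bearing=310.7°
Leg 7: dist=6876.6 km, bearing=178.2°
Total: 56244.7 km

Leg 1: φ1=0.3176848, φ2=-0.8371646, Δφ=-1.1548495, Δλ=2.3089606 rad; a=sin²(Δφ/2)+cosφ1·cosφ2·sin²(Δλ/2)=0.8300199470; c=2·atan2(√a, √(1-a))=2.291668191; dist=6371·c=14600.218 ≈ 14600.2 km; running total=14600.2 km
Leg 1 bearing: y=sinΔλ·cosφ2=0.49528543, x=cosφ1·sinφ2-sinφ1·cosφ2·cosΔλ=-0.56483597; θ=atan2(y, x)=138.7536° ≈ 138.8°
Leg 2: φ1=-0.8371646, φ2=-0.2020742, Δφ=0.6350904, Δλ=-3.9004182 rad; a=sin²(Δφ/2)+cosφ1·cosφ2·sin²(Δλ/2)=0.6634569335; c=2·atan2(√a, √(1-a))=1.903832488; dist=6371·c=12129.317 ≈ 12129.3 km; running total=26729.5 km
Leg 2 bearing: y=sinΔλ·cosφ2=0.67406909, x=cosφ1·sinφ2-sinφ1·cosφ2·cosΔλ=-0.66238824; θ=atan2(y, x)=134.4992° ≈ 134.5°
Leg 3: φ1=-0.2020742, φ2=-1.1680633, Δφ=-0.9659891, Δλ=3.3573276 rad; a=sin²(Δφ/2)+cosφ1·cosφ2·sin²(Δλ/2)=0.5952072434; c=2·atan2(√a, √(1-a))=1.762380668; dist=6371·c=11228.127 ≈ 11228.1 km; running total=37957.6 km
Leg 3 bearing: y=sinΔλ·cosφ2=-0.08389952, x=cosφ1·sinφ2-sinφ1·cosφ2·cosΔλ=-0.97811206; θ=atan2(y, x)=-175.0973° <0 so +360° → 184.9027° ≈ 184.9°
Leg 4: φ1=-1.1680633, φ2=-1.2298864, Δφ=-0.0618231, Δλ=0.3042964 rad; a=sin²(Δφ/2)+cosφ1·cosφ2·sin²(Δλ/2)=0.0039653641; c=2·atan2(√a, √(1-a))=0.126025657; dist=6371·c=802.909 ≈ 802.9 km; running total=38760.5 km
Leg 4 bearing: y=sinΔλ·cosφ2=0.10017705, x=cosφ1·sinφ2-sinφ1·cosφ2·cosΔλ=-0.07591521; θ=atan2(y, x)=127.1552° ≈ 127.2°
Leg 5: φ1=-1.2298864, φ2=-1.1045072, Δφ=0.1253792, Δλ=-2.3433017 rad; a=sin²(Δφ/2)+cosφ1·cosφ2·sin²(Δλ/2)=0.1315354103; c=2·atan2(√a, √(1-a))=0.742280125; dist=6371·c=4729.067 ≈ 4729.1 km; running total=43489.6 km
Leg 5 bearing: y=sinΔλ·cosφ2=-0.32196935, x=cosφ1·sinφ2-sinφ1·cosφ2·cosΔλ=-0.59436615; θ=atan2(y, x)=-151.5555° <0 so +360° → 208.4445° ≈ 208.4°
Leg 6: φ1=-1.1045072, φ2=-0.3103300, Δφ=0.7941772, Δλ=-0.6873299 rad; a=sin²(Δφ/2)+cosφ1·cosφ2·sin²(Δλ/2)=0.1981655878; c=2·atan2(√a, √(1-a))=0.922701257; dist=6371·c=5878.530 ≈ 5878.5 km; running total=49368.1 km
Leg 6 bearing: y=sinΔλ·cosφ2=-0.60416849, x=cosφ1·sinφ2-sinφ1·cosφ2·cosΔλ=0.52015804; θ=atan2(y, x)=-49.2732° <0 so +360° → 310.7268° ≈ 310.7°
Leg 7: φ1=-0.3103300, φ2=-1.3874146, Δφ=-1.0770846, Δλ=0.1518733 rad; a=sin²(Δφ/2)+cosφ1·cosφ2·sin²(Δλ/2)=0.2640505573; c=2·atan2(√a, √(1-a))=1.079353008; dist=6371·c=6876.558 ≈ 6876.6 km; running total=56244.7 km
Leg 7 bearing: y=sinΔλ·cosφ2=0.02758861, x=cosφ1·sinφ2-sinφ1·cosφ2·cosΔλ=-0.88122092; θ=atan2(y, x)=178.2068° ≈ 178.2°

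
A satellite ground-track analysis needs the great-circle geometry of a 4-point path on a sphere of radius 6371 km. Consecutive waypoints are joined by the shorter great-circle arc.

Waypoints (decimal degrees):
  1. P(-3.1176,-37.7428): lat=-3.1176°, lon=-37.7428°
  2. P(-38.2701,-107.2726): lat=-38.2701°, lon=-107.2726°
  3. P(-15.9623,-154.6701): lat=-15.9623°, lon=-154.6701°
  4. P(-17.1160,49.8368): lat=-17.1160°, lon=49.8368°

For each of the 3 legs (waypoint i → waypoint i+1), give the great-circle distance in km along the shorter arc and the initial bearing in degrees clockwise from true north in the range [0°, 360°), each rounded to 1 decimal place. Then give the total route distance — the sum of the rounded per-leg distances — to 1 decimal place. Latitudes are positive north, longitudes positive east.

Leg 1: dist=8013.9 km, bearing=230.6°
Leg 2: dist=5232.4 km, bearing=284.8°
Leg 3: dist=15460.3 km, bearing=217.2°
Total: 28706.6 km

Leg 1: φ1=-0.0544124, φ2=-0.6679393, Δφ=-0.6135269, Δλ=-1.2135239 rad; a=sin²(Δφ/2)+cosφ1·cosφ2·sin²(Δλ/2)=0.3460782100; c=2·atan2(√a, √(1-a))=1.257870615; dist=6371·c=8013.894 ≈ 8013.9 km; running total=8013.9 km
Leg 1 bearing: y=sinΔλ·cosφ2=-0.73552396, x=cosφ1·sinφ2-sinφ1·cosφ2·cosΔλ=-0.60352037; θ=atan2(y, x)=-129.3699° <0 so +360° → 230.6301° ≈ 230.6°
Leg 2: φ1=-0.6679393, φ2=-0.2785947, Δφ=0.3893446, Δλ=-0.8272424 rad; a=sin²(Δφ/2)+cosφ1·cosφ2·sin²(Δλ/2)=0.1593604648; c=2·atan2(√a, √(1-a))=0.821287802; dist=6371·c=5232.425 ≈ 5232.4 km; running total=13246.3 km
Leg 2 bearing: y=sinΔλ·cosφ2=-0.70768689, x=cosφ1·sinφ2-sinφ1·cosφ2·cosΔλ=0.18718466; θ=atan2(y, x)=-75.1844° <0 so +360° → 284.8156° ≈ 284.8°
Leg 3: φ1=-0.2785947, φ2=-0.2987306, Δφ=-0.0201359, Δλ=3.5693187 rad; a=sin²(Δφ/2)+cosφ1·cosφ2·sin²(Δλ/2)=0.8775732398; c=2·atan2(√a, √(1-a))=2.426673861; dist=6371·c=15460.339 ≈ 15460.3 km; running total=28706.6 km
Leg 3 bearing: y=sinΔλ·cosφ2=-0.39643157, x=cosφ1·sinφ2-sinφ1·cosφ2·cosΔλ=-0.52210708; θ=atan2(y, x)=-142.7909° <0 so +360° → 217.2091° ≈ 217.2°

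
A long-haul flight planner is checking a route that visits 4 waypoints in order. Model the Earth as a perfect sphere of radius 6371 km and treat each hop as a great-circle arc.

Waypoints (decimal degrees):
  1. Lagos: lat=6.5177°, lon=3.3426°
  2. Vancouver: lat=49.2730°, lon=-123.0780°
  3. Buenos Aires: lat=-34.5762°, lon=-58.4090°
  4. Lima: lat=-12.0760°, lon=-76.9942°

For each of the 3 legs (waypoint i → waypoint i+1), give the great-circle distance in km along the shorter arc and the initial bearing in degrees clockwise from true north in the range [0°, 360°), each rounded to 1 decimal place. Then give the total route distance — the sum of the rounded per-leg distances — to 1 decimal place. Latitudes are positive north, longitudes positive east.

Leg 1: dist=11941.0 km, bearing=326.6°
Leg 2: dist=11291.8 km, bearing=130.6°
Leg 3: dist=3127.8 km, bearing=318.6°
Total: 26360.6 km

Leg 1: φ1=0.1137553, φ2=0.8599761, Δφ=0.7462208, Δλ=-2.2064557 rad; a=sin²(Δφ/2)+cosφ1·cosφ2·sin²(Δλ/2)=0.6494217942; c=2·atan2(√a, √(1-a))=1.874276963; dist=6371·c=11941.019 ≈ 11941.0 km; running total=11941.0 km
Leg 1 bearing: y=sinΔλ·cosφ2=-0.52501822, x=cosφ1·sinφ2-sinφ1·cosφ2·cosΔλ=0.79689923; θ=atan2(y, x)=-33.3779° <0 so +360° → 326.6221° ≈ 326.6°
Leg 2: φ1=0.8599761, φ2=-0.6034685, Δφ=-1.4634446, Δλ=1.1286870 rad; a=sin²(Δφ/2)+cosφ1·cosφ2·sin²(Δλ/2)=0.6001114314; c=2·atan2(√a, √(1-a))=1.772381711; dist=6371·c=11291.844 ≈ 11291.8 km; running total=23232.8 km
Leg 2 bearing: y=sinΔλ·cosφ2=0.74420592, x=cosφ1·sinφ2-sinφ1·cosφ2·cosΔλ=-0.63723493; θ=atan2(y, x)=130.5722° ≈ 130.6°
Leg 3: φ1=-0.6034685, φ2=-0.2107660, Δφ=0.3927026, Δλ=-0.3243729 rad; a=sin²(Δφ/2)+cosφ1·cosφ2·sin²(Δλ/2)=0.0590549238; c=2·atan2(√a, √(1-a))=0.490939848; dist=6371·c=3127.778 ≈ 3127.8 km; running total=26360.6 km
Leg 3 bearing: y=sinΔλ·cosφ2=-0.31166163, x=cosφ1·sinφ2-sinφ1·cosφ2·cosΔλ=0.35374678; θ=atan2(y, x)=-41.3810° <0 so +360° → 318.6190° ≈ 318.6°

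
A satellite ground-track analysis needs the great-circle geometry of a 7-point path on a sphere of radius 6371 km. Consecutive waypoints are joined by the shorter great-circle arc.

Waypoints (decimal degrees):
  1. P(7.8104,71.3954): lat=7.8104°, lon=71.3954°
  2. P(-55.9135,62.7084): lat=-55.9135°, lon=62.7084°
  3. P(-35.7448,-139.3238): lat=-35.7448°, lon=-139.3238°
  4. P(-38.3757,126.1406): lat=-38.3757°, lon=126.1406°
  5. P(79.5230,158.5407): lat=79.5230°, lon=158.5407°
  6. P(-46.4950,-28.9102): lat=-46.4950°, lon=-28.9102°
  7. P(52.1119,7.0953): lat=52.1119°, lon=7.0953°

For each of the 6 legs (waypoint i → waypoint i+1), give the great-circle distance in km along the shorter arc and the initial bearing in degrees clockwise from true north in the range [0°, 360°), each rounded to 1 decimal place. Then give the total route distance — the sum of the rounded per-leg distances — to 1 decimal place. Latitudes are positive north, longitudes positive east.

Leg 1: dist=7131.0 km, bearing=185.4°
Leg 2: dist=9611.3 km, bearing=162.2°
Leg 3: dist=7983.7 km, bearing=235.4°
Leg 4: dist=13270.8 km, bearing=6.4°
Leg 5: dist=16330.2 km, bearing=9.4°
Leg 6: dist=11488.9 km, bearing=21.8°
Total: 65815.9 km

Leg 1: φ1=0.1363172, φ2=-0.9758747, Δφ=-1.1121919, Δλ=-0.1516168 rad; a=sin²(Δφ/2)+cosφ1·cosφ2·sin²(Δλ/2)=0.2818362347; c=2·atan2(√a, √(1-a))=1.119283195; dist=6371·c=7130.953 ≈ 7131.0 km; running total=7131.0 km
Leg 1 bearing: y=sinΔλ·cosφ2=-0.08464750, x=cosφ1·sinφ2-sinφ1·cosφ2·cosΔλ=-0.89579746; θ=atan2(y, x)=-174.6019° <0 so +360° → 185.3981° ≈ 185.4°
Leg 2: φ1=-0.9758747, φ2=-0.6238645, Δφ=0.3520102, Δλ=-3.5261271 rad; a=sin²(Δφ/2)+cosφ1·cosφ2·sin²(Δλ/2)=0.4689217178; c=2·atan2(√a, √(1-a))=1.508599670; dist=6371·c=9611.288 ≈ 9611.3 km; running total=16742.3 km
Leg 2 bearing: y=sinΔλ·cosφ2=0.30446370, x=cosφ1·sinφ2-sinφ1·cosφ2·cosΔλ=-0.95049378; θ=atan2(y, x)=162.2386° ≈ 162.2°
Leg 3: φ1=-0.6238645, φ2=-0.6697823, Δφ=-0.0459179, Δλ=4.6332278 rad; a=sin²(Δφ/2)+cosφ1·cosφ2·sin²(Δλ/2)=0.3438253400; c=2·atan2(√a, √(1-a))=1.253131243; dist=6371·c=7983.699 ≈ 7983.7 km; running total=24726.0 km
Leg 3 bearing: y=sinΔλ·cosφ2=-0.78150178, x=cosφ1·sinφ2-sinφ1·cosφ2·cosΔλ=-0.54008599; θ=atan2(y, x)=-124.6479° <0 so +360° → 235.3521° ≈ 235.4°
Leg 4: φ1=-0.6697823, φ2=1.3879382, Δφ=2.0577205, Δλ=0.5654884 rad; a=sin²(Δφ/2)+cosφ1·cosφ2·sin²(Δλ/2)=0.7450508906; c=2·atan2(√a, √(1-a))=2.083002842; dist=6371·c=13270.811 ≈ 13270.8 km; running total=37996.8 km
Leg 4 bearing: y=sinΔλ·cosφ2=0.09743544, x=cosφ1·sinφ2-sinφ1·cosφ2·cosΔλ=0.86620239; θ=atan2(y, x)=6.4180° ≈ 6.4°
Leg 5: φ1=1.3879382, φ2=-0.8114908, Δφ=-2.1994290, Δλ=-3.2716354 rad; a=sin²(Δφ/2)+cosφ1·cosφ2·sin²(Δλ/2)=0.9186736552; c=2·atan2(√a, √(1-a))=2.563208921; dist=6371·c=16330.204 ≈ 16330.2 km; running total=54327.0 km
Leg 5 bearing: y=sinΔλ·cosφ2=0.08927163, x=cosφ1·sinφ2-sinφ1·cosφ2·cosΔλ=0.53933297; θ=atan2(y, x)=9.3985° ≈ 9.4°
Leg 6: φ1=-0.8114908, φ2=0.9095242, Δφ=1.7210151, Δλ=0.6284145 rad; a=sin²(Δφ/2)+cosφ1·cosφ2·sin²(Δλ/2)=0.6152102771; c=2·atan2(√a, √(1-a))=1.803306171; dist=6371·c=11488.864 ≈ 11488.9 km; running total=65815.9 km
Leg 6 bearing: y=sinΔλ·cosφ2=0.36101913, x=cosφ1·sinφ2-sinφ1·cosφ2·cosΔλ=0.90364349; θ=atan2(y, x)=21.7775° ≈ 21.8°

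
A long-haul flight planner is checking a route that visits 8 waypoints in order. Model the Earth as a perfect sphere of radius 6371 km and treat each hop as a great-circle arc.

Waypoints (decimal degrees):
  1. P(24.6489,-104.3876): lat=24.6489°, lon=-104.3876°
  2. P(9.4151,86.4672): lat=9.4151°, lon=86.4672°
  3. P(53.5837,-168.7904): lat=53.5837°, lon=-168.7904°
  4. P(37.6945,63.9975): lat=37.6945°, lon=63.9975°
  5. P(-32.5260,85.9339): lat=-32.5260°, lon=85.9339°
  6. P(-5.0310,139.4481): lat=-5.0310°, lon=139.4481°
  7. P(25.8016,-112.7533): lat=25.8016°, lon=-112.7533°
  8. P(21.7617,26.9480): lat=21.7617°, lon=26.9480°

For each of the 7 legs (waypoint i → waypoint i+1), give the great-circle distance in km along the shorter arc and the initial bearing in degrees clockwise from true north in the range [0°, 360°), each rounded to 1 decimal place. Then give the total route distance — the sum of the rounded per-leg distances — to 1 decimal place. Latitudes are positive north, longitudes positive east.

Leg 1: φ1=0.4302045, φ2=0.1643245, Δφ=-0.2658800, Δλ=3.3310447 rad; a=sin²(Δφ/2)+cosφ1·cosφ2·sin²(Δλ/2)=0.9061847133; c=2·atan2(√a, √(1-a))=2.519000217; dist=6371·c=16048.550 ≈ 16048.6 km; running total=16048.6 km
Leg 1 bearing: y=sinΔλ·cosφ2=-0.18578388, x=cosφ1·sinφ2-sinφ1·cosφ2·cosΔλ=0.55275697; θ=atan2(y, x)=-18.5777° <0 so +360° → 341.4223° ≈ 341.4°
Leg 2: φ1=0.1643245, φ2=0.9352120, Δφ=0.7708875, Δλ=-4.4550856 rad; a=sin²(Δφ/2)+cosφ1·cosφ2·sin²(Δλ/2)=0.5086955109; c=2·atan2(√a, √(1-a))=1.588188225; dist=6371·c=10118.347 ≈ 10118.3 km; running total=26166.9 km
Leg 2 bearing: y=sinΔλ·cosφ2=0.57410478, x=cosφ1·sinφ2-sinφ1·cosφ2·cosΔλ=0.81859712; θ=atan2(y, x)=35.0430° ≈ 35.0°
Leg 3: φ1=0.9352120, φ2=0.6578931, Δφ=-0.2773189, Δλ=4.0629153 rad; a=sin²(Δφ/2)+cosφ1·cosφ2·sin²(Δλ/2)=0.3960176342; c=2·atan2(√a, √(1-a))=1.361302591; dist=6371·c=8672.859 ≈ 8672.9 km; running total=34839.8 km
Leg 3 bearing: y=sinΔλ·cosφ2=-0.63017892, x=cosφ1·sinφ2-sinφ1·cosφ2·cosΔλ=0.74808101; θ=atan2(y, x)=-40.1106° <0 so +360° → 319.8894° ≈ 319.9°
Leg 4: φ1=0.6578931, φ2=-0.5676858, Δφ=-1.2255789, Δλ=0.3828624 rad; a=sin²(Δφ/2)+cosφ1·cosφ2·sin²(Δλ/2)=0.3549511380; c=2·atan2(√a, √(1-a))=1.276467375; dist=6371·c=8132.374 ≈ 8132.4 km; running total=42972.2 km
Leg 4 bearing: y=sinΔλ·cosφ2=0.31498066, x=cosφ1·sinφ2-sinφ1·cosφ2·cosΔλ=-0.90367610; θ=atan2(y, x)=160.7838° ≈ 160.8°
Leg 5: φ1=-0.5676858, φ2=-0.0878075, Δφ=0.4798783, Δλ=0.9339990 rad; a=sin²(Δφ/2)+cosφ1·cosφ2·sin²(Δλ/2)=0.2267121239; c=2·atan2(√a, √(1-a))=0.992526667; dist=6371·c=6323.387 ≈ 6323.4 km; running total=49295.6 km
Leg 5 bearing: y=sinΔλ·cosφ2=0.80090675, x=cosφ1·sinφ2-sinφ1·cosφ2·cosΔλ=0.24454720; θ=atan2(y, x)=73.0206° ≈ 73.0°
Leg 6: φ1=-0.0878075, φ2=0.4503229, Δφ=0.5381304, Δλ=-4.4017448 rad; a=sin²(Δφ/2)+cosφ1·cosφ2·sin²(Δλ/2)=0.6561540024; c=2·atan2(√a, √(1-a))=1.888417920; dist=6371·c=12031.111 ≈ 12031.1 km; running total=61326.7 km
Leg 6 bearing: y=sinΔλ·cosφ2=0.85721512, x=cosφ1·sinφ2-sinφ1·cosφ2·cosΔλ=0.40944591; θ=atan2(y, x)=64.4687° ≈ 64.5°
Leg 7: φ1=0.4503229, φ2=0.3798133, Δφ=-0.0705096, Δλ=2.4382477 rad; a=sin²(Δφ/2)+cosφ1·cosφ2·sin²(Δλ/2)=0.7381718897; c=2·atan2(√a, √(1-a))=2.067288036; dist=6371·c=13170.692 ≈ 13170.7 km; running total=74497.4 km
Leg 7 bearing: y=sinΔλ·cosφ2=0.60067950, x=cosφ1·sinφ2-sinφ1·cosφ2·cosΔλ=0.64209091; θ=atan2(y, x)=43.0915° ≈ 43.1°

Leg 1: dist=16048.6 km, bearing=341.4°
Leg 2: dist=10118.3 km, bearing=35.0°
Leg 3: dist=8672.9 km, bearing=319.9°
Leg 4: dist=8132.4 km, bearing=160.8°
Leg 5: dist=6323.4 km, bearing=73.0°
Leg 6: dist=12031.1 km, bearing=64.5°
Leg 7: dist=13170.7 km, bearing=43.1°
Total: 74497.4 km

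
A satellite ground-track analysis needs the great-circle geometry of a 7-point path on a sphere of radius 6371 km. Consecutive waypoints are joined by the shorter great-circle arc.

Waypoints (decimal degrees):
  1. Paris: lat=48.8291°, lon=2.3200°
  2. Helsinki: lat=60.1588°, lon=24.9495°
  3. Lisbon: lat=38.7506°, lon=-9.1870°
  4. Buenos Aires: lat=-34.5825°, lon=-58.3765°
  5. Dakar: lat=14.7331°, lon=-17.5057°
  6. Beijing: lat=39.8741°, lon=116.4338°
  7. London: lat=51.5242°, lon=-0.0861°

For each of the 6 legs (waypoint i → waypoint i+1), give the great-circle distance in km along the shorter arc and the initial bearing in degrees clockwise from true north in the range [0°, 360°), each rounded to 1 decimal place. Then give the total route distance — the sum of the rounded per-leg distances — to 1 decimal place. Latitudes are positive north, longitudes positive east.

Leg 1: φ1=0.8522286, φ2=1.0499691, Δφ=0.1977406, Δλ=0.3949593 rad; a=sin²(Δφ/2)+cosφ1·cosφ2·sin²(Δλ/2)=0.0223530502; c=2·atan2(√a, √(1-a))=0.300144083; dist=6371·c=1912.218 ≈ 1912.2 km; running total=1912.2 km
Leg 1 bearing: y=sinΔλ·cosφ2=0.19146102, x=cosφ1·sinφ2-sinφ1·cosφ2·cosΔλ=0.22529147; θ=atan2(y, x)=40.3591° ≈ 40.4°
Leg 2: φ1=1.0499691, φ2=0.6763256, Δφ=-0.3736436, Δλ=-0.5957943 rad; a=sin²(Δφ/2)+cosφ1·cosφ2·sin²(Δλ/2)=0.0679294698; c=2·atan2(√a, √(1-a))=0.527355251; dist=6371·c=3359.780 ≈ 3359.8 km; running total=5272.0 km
Leg 2 bearing: y=sinΔλ·cosφ2=-0.43764128, x=cosφ1·sinφ2-sinφ1·cosφ2·cosΔλ=-0.24845590; θ=atan2(y, x)=-119.5843° <0 so +360° → 240.4157° ≈ 240.4°
Leg 3: φ1=0.6763256, φ2=-0.6035785, Δφ=-1.2799040, Δλ=-0.8585187 rad; a=sin²(Δφ/2)+cosφ1·cosφ2·sin²(Δλ/2)=0.4678179424; c=2·atan2(√a, √(1-a))=1.506387688; dist=6371·c=9597.196 ≈ 9597.2 km; running total=14869.2 km
Leg 3 bearing: y=sinΔλ·cosφ2=-0.62314283, x=cosφ1·sinφ2-sinφ1·cosφ2·cosΔλ=-0.77945512; θ=atan2(y, x)=-141.3591° <0 so +360° → 218.6409° ≈ 218.6°
Leg 4: φ1=-0.6035785, φ2=0.2571411, Δφ=0.8607196, Δλ=0.7133300 rad; a=sin²(Δφ/2)+cosφ1·cosφ2·sin²(Δλ/2)=0.2711208504; c=2·atan2(√a, √(1-a))=1.095324150; dist=6371·c=6978.310 ≈ 6978.3 km; running total=21847.5 km
Leg 4 bearing: y=sinΔλ·cosφ2=0.63284096, x=cosφ1·sinφ2-sinφ1·cosφ2·cosΔλ=0.62447551; θ=atan2(y, x)=45.3812° ≈ 45.4°
Leg 5: φ1=0.2571411, φ2=0.6959343, Δφ=0.4387932, Δλ=2.3376853 rad; a=sin²(Δφ/2)+cosφ1·cosφ2·sin²(Δλ/2)=0.6759917216; c=2·atan2(√a, √(1-a))=1.930485637; dist=6371·c=12299.124 ≈ 12299.1 km; running total=34146.6 km
Leg 5 bearing: y=sinΔλ·cosφ2=0.55262358, x=cosφ1·sinφ2-sinφ1·cosφ2·cosΔλ=0.75545671; θ=atan2(y, x)=36.1858° ≈ 36.2°
Leg 6: φ1=0.6959343, φ2=0.8992669, Δφ=0.2033326, Δλ=-2.0336559 rad; a=sin²(Δφ/2)+cosφ1·cosφ2·sin²(Δλ/2)=0.3556531533; c=2·atan2(√a, √(1-a))=1.277934171; dist=6371·c=8141.719 ≈ 8141.7 km; running total=42288.3 km
Leg 6 bearing: y=sinΔλ·cosφ2=-0.55671741, x=cosφ1·sinφ2-sinφ1·cosφ2·cosΔλ=0.77892341; θ=atan2(y, x)=-35.5544° <0 so +360° → 324.4456° ≈ 324.4°

Leg 1: dist=1912.2 km, bearing=40.4°
Leg 2: dist=3359.8 km, bearing=240.4°
Leg 3: dist=9597.2 km, bearing=218.6°
Leg 4: dist=6978.3 km, bearing=45.4°
Leg 5: dist=12299.1 km, bearing=36.2°
Leg 6: dist=8141.7 km, bearing=324.4°
Total: 42288.3 km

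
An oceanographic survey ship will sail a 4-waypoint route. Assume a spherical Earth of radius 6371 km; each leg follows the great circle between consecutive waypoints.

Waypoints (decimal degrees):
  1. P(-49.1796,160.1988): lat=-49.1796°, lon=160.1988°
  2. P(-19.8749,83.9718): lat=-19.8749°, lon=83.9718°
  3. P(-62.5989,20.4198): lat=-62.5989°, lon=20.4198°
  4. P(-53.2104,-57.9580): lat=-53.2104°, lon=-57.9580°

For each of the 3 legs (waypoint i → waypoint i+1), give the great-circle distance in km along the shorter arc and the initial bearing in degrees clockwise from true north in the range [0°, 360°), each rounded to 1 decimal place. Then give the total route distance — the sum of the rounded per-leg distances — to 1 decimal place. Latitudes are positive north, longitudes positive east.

Leg 1: dist=7360.5 km, bearing=266.7°
Leg 2: dist=6711.4 km, bearing=208.3°
Leg 3: dist=4443.1 km, bearing=246.0°
Total: 18515.0 km

Leg 1: φ1=-0.8583459, φ2=-0.3468824, Δφ=0.5114635, Δλ=-1.3304121 rad; a=sin²(Δφ/2)+cosφ1·cosφ2·sin²(Δλ/2)=0.2981835827; c=2·atan2(√a, √(1-a))=1.155312288; dist=6371·c=7360.495 ≈ 7360.5 km; running total=7360.5 km
Leg 1 bearing: y=sinΔλ·cosφ2=-0.91339636, x=cosφ1·sinφ2-sinφ1·cosφ2·cosΔλ=-0.05279790; θ=atan2(y, x)=-93.3082° <0 so +360° → 266.6918° ≈ 266.7°
Leg 2: φ1=-0.3468824, φ2=-1.0925569, Δφ=-0.7456745, Δλ=-1.1091916 rad; a=sin²(Δφ/2)+cosφ1·cosφ2·sin²(Δλ/2)=0.2527047522; c=2·atan2(√a, √(1-a))=1.053432726; dist=6371·c=6711.420 ≈ 6711.4 km; running total=14071.9 km
Leg 2 bearing: y=sinΔλ·cosφ2=-0.41205005, x=cosφ1·sinφ2-sinφ1·cosφ2·cosΔλ=-0.76524179; θ=atan2(y, x)=-151.6994° <0 so +360° → 208.3006° ≈ 208.3°
Leg 3: φ1=-1.0925569, φ2=-0.9286967, Δφ=0.1638602, Δλ=-1.3679507 rad; a=sin²(Δφ/2)+cosφ1·cosφ2·sin²(Δλ/2)=0.1167422297; c=2·atan2(√a, √(1-a))=0.697398483; dist=6371·c=4443.126 ≈ 4443.1 km; running total=18515.0 km
Leg 3 bearing: y=sinΔλ·cosφ2=-0.58659960, x=cosφ1·sinφ2-sinφ1·cosφ2·cosΔλ=-0.26144757; θ=atan2(y, x)=-114.0225° <0 so +360° → 245.9775° ≈ 246.0°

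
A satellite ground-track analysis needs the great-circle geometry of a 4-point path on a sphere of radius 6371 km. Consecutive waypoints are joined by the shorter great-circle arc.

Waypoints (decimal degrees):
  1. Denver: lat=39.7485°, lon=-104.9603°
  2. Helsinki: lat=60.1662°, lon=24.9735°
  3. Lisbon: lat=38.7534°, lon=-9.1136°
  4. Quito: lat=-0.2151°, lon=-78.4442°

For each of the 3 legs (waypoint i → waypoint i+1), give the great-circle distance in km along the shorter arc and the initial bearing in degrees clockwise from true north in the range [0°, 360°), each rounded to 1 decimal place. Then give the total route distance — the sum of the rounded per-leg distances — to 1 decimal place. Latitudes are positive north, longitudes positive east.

Leg 1: dist=8005.1 km, bearing=23.6°
Leg 2: dist=3357.6 km, bearing=240.3°
Leg 3: dist=8246.5 km, bearing=256.5°
Total: 19609.2 km

Leg 1: φ1=0.6937422, φ2=1.0500983, Δφ=0.3563561, Δλ=2.2677726 rad; a=sin²(Δφ/2)+cosφ1·cosφ2·sin²(Δλ/2)=0.3454235335; c=2·atan2(√a, √(1-a))=1.256494124; dist=6371·c=8005.124 ≈ 8005.1 km; running total=8005.1 km
Leg 1 bearing: y=sinΔλ·cosφ2=0.38146544, x=cosφ1·sinφ2-sinφ1·cosφ2·cosΔλ=0.87115359; θ=atan2(y, x)=23.6479° ≈ 23.6°
Leg 2: φ1=1.0500983, φ2=0.6763744, Δφ=-0.3737239, Δλ=-0.5949321 rad; a=sin²(Δφ/2)+cosφ1·cosφ2·sin²(Δλ/2)=0.0678414907; c=2·atan2(√a, √(1-a))=0.527005502; dist=6371·c=3357.552 ≈ 3357.6 km; running total=11362.7 km
Leg 2 bearing: y=sinΔλ·cosφ2=-0.43706743, x=cosφ1·sinφ2-sinφ1·cosφ2·cosΔλ=-0.24885369; θ=atan2(y, x)=-119.6559° <0 so +360° → 240.3441° ≈ 240.3°
Leg 3: φ1=0.6763744, φ2=-0.0037542, Δφ=-0.6801286, Δλ=-1.2100472 rad; a=sin²(Δφ/2)+cosφ1·cosφ2·sin²(Δλ/2)=0.3635425908; c=2·atan2(√a, √(1-a))=1.294374755; dist=6371·c=8246.462 ≈ 8246.5 km; running total=19609.2 km
Leg 3 bearing: y=sinΔλ·cosφ2=-0.93562608, x=cosφ1·sinφ2-sinφ1·cosφ2·cosΔλ=-0.22387794; θ=atan2(y, x)=-103.4568° <0 so +360° → 256.5432° ≈ 256.5°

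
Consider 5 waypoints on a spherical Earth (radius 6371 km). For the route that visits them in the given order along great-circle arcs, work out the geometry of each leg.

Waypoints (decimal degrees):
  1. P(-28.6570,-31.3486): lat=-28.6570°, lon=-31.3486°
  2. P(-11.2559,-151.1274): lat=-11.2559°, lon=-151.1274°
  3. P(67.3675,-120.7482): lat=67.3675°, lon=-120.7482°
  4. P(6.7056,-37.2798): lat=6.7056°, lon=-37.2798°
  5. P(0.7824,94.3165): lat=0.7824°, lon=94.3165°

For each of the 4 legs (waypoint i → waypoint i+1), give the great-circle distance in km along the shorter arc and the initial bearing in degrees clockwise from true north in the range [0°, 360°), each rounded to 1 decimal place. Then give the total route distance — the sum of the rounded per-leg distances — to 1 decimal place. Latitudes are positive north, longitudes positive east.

Leg 1: dist=12176.0 km, bearing=244.6°
Leg 2: dist=9077.7 km, bearing=11.3°
Leg 3: dist=9040.2 km, bearing=93.4°
Leg 4: dist=14580.2 km, bearing=83.1°
Total: 44874.1 km

Leg 1: φ1=-0.5001590, φ2=-0.1964525, Δφ=0.3037065, Δλ=-2.0905344 rad; a=sin²(Δφ/2)+cosφ1·cosφ2·sin²(Δλ/2)=0.6669131165; c=2·atan2(√a, √(1-a))=1.911156084; dist=6371·c=12175.975 ≈ 12176.0 km; running total=12176.0 km
Leg 1 bearing: y=sinΔλ·cosφ2=-0.85125444, x=cosφ1·sinφ2-sinφ1·cosφ2·cosΔλ=-0.40487767; θ=atan2(y, x)=-115.4369° <0 so +360° → 244.5631° ≈ 244.6°
Leg 2: φ1=-0.1964525, φ2=1.1757847, Δφ=1.3722372, Δλ=0.5302171 rad; a=sin²(Δφ/2)+cosφ1·cosφ2·sin²(Δλ/2)=0.4272816972; c=2·atan2(√a, √(1-a))=1.424842071; dist=6371·c=9077.669 ≈ 9077.7 km; running total=21253.7 km
Leg 2 bearing: y=sinΔλ·cosφ2=0.19461087, x=cosφ1·sinφ2-sinφ1·cosφ2·cosΔλ=0.97003856; θ=atan2(y, x)=11.3442° ≈ 11.3°
Leg 3: φ1=1.1757847, φ2=0.1170348, Δφ=-1.0587499, Δλ=1.4567984 rad; a=sin²(Δφ/2)+cosφ1·cosφ2·sin²(Δλ/2)=0.4243750383; c=2·atan2(√a, √(1-a))=1.418963705; dist=6371·c=9040.218 ≈ 9040.2 km; running total=30293.9 km
Leg 3 bearing: y=sinΔλ·cosφ2=0.98671291, x=cosφ1·sinφ2-sinφ1·cosφ2·cosΔλ=-0.05933875; θ=atan2(y, x)=93.4415° ≈ 93.4°
Leg 4: φ1=0.1170348, φ2=0.0136555, Δφ=-0.1033793, Δλ=2.2967887 rad; a=sin²(Δφ/2)+cosφ1·cosφ2·sin²(Δλ/2)=0.8288402756; c=2·atan2(√a, √(1-a))=2.288531870; dist=6371·c=14580.237 ≈ 14580.2 km; running total=44874.1 km
Leg 4 bearing: y=sinΔλ·cosφ2=0.74777124, x=cosφ1·sinφ2-sinφ1·cosφ2·cosΔλ=0.09107396; θ=atan2(y, x)=83.0559° ≈ 83.1°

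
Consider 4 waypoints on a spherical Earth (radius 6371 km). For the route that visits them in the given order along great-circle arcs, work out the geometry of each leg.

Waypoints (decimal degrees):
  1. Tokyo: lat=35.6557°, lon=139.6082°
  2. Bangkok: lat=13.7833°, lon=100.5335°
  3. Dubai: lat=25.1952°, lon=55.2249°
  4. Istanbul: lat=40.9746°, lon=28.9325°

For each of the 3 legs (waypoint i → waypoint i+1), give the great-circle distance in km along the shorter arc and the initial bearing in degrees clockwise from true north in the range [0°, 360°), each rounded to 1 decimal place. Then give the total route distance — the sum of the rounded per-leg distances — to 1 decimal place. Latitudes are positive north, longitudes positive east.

Leg 1: φ1=0.6223094, φ2=0.2405640, Δφ=-0.3817454, Δλ=-0.6819822 rad; a=sin²(Δφ/2)+cosφ1·cosφ2·sin²(Δλ/2)=0.1242472196; c=2·atan2(√a, √(1-a))=0.720455107; dist=6371·c=4590.019 ≈ 4590.0 km; running total=4590.0 km
Leg 1 bearing: y=sinΔλ·cosφ2=-0.61218185, x=cosφ1·sinφ2-sinφ1·cosφ2·cosΔλ=-0.24591213; θ=atan2(y, x)=-111.8852° <0 so +360° → 248.1148° ≈ 248.1°
Leg 2: φ1=0.2405640, φ2=0.4397392, Δφ=0.1991752, Δλ=-0.7907842 rad; a=sin²(Δφ/2)+cosφ1·cosφ2·sin²(Δλ/2)=0.1402611018; c=2·atan2(√a, √(1-a))=0.767746197; dist=6371·c=4891.311 ≈ 4891.3 km; running total=9481.3 km
Leg 2 bearing: y=sinΔλ·cosφ2=-0.64327147, x=cosφ1·sinφ2-sinφ1·cosφ2·cosΔλ=0.26182726; θ=atan2(y, x)=-67.8525° <0 so +360° → 292.1475° ≈ 292.1°
Leg 3: φ1=0.4397392, φ2=0.7151417, Δφ=0.2754025, Δλ=-0.4588889 rad; a=sin²(Δφ/2)+cosφ1·cosφ2·sin²(Δλ/2)=0.0541807830; c=2·atan2(√a, √(1-a))=0.469845090; dist=6371·c=2993.383 ≈ 2993.4 km; running total=12474.7 km
Leg 3 bearing: y=sinΔλ·cosφ2=-0.33442912, x=cosφ1·sinφ2-sinφ1·cosφ2·cosΔλ=0.30518530; θ=atan2(y, x)=-47.6178° <0 so +360° → 312.3822° ≈ 312.4°

Leg 1: dist=4590.0 km, bearing=248.1°
Leg 2: dist=4891.3 km, bearing=292.1°
Leg 3: dist=2993.4 km, bearing=312.4°
Total: 12474.7 km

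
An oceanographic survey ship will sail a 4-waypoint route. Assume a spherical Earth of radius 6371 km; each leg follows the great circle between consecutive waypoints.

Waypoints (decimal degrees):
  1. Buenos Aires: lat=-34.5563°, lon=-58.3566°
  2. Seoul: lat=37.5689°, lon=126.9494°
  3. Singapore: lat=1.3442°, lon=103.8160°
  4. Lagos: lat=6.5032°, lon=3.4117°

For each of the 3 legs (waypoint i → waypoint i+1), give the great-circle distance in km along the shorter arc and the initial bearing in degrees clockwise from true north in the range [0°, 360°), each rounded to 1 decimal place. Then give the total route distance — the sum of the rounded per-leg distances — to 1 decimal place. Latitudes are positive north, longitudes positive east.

Leg 1: dist=19432.4 km, bearing=306.6°
Leg 2: dist=4671.7 km, bearing=215.9°
Leg 3: dist=11139.4 km, bearing=276.9°
Total: 35243.5 km

Leg 1: φ1=-0.6031212, φ2=0.6557010, Δφ=1.2588222, Δλ=3.2341998 rad; a=sin²(Δφ/2)+cosφ1·cosφ2·sin²(Δλ/2)=0.9979104302; c=2·atan2(√a, √(1-a))=3.050137159; dist=6371·c=19432.424 ≈ 19432.4 km; running total=19432.4 km
Leg 1 bearing: y=sinΔλ·cosφ2=-0.07329749, x=cosφ1·sinφ2-sinφ1·cosφ2·cosΔλ=0.05448204; θ=atan2(y, x)=-53.3766° <0 so +360° → 306.6234° ≈ 306.6°
Leg 2: φ1=0.6557010, φ2=0.0234607, Δφ=-0.6322403, Δλ=-0.4037540 rad; a=sin²(Δφ/2)+cosφ1·cosφ2·sin²(Δλ/2)=0.1285046887; c=2·atan2(√a, √(1-a))=0.733268709; dist=6371·c=4671.655 ≈ 4671.7 km; running total=24104.1 km
Leg 2 bearing: y=sinΔλ·cosφ2=-0.39276514, x=cosφ1·sinφ2-sinφ1·cosφ2·cosΔλ=-0.54194140; θ=atan2(y, x)=-144.0678° <0 so +360° → 215.9322° ≈ 215.9°
Leg 3: φ1=0.0234607, φ2=0.1135023, Δφ=0.0900415, Δλ=-1.7523856 rad; a=sin²(Δφ/2)+cosφ1·cosφ2·sin²(Δλ/2)=0.5883623386; c=2·atan2(√a, √(1-a))=1.748454077; dist=6371·c=11139.401 ≈ 11139.4 km; running total=35243.5 km
Leg 3 bearing: y=sinΔλ·cosφ2=-0.97722925, x=cosφ1·sinφ2-sinφ1·cosφ2·cosΔλ=0.11743673; θ=atan2(y, x)=-83.1474° <0 so +360° → 276.8526° ≈ 276.9°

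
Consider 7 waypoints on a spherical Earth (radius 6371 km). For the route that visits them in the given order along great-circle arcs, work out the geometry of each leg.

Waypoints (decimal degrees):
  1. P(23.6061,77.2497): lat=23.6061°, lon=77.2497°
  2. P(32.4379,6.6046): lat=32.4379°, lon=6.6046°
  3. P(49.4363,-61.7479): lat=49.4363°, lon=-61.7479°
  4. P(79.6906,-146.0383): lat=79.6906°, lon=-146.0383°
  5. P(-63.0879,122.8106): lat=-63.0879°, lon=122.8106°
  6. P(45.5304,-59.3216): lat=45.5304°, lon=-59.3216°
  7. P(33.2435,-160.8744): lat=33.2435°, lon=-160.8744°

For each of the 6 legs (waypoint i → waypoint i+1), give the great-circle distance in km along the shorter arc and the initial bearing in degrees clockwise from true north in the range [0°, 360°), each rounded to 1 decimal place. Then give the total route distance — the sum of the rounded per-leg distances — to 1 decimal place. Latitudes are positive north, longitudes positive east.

Leg 1: φ1=0.4120042, φ2=0.5661482, Δφ=0.1541440, Δλ=-1.2329896 rad; a=sin²(Δφ/2)+cosφ1·cosφ2·sin²(Δλ/2)=0.2644519619; c=2·atan2(√a, √(1-a))=1.080263359; dist=6371·c=6882.358 ≈ 6882.4 km; running total=6882.4 km
Leg 1 bearing: y=sinΔλ·cosφ2=-0.79627516, x=cosφ1·sinφ2-sinφ1·cosφ2·cosΔλ=0.37949224; θ=atan2(y, x)=-64.5183° <0 so +360° → 295.4817° ≈ 295.5°
Leg 2: φ1=0.5661482, φ2=0.8628262, Δφ=0.2966780, Δλ=-1.1929762 rad; a=sin²(Δφ/2)+cosφ1·cosφ2·sin²(Δλ/2)=0.1950281432; c=2·atan2(√a, √(1-a))=0.914806767; dist=6371·c=5828.234 ≈ 5828.2 km; running total=12710.6 km
Leg 2 bearing: y=sinΔλ·cosφ2=-0.60442852, x=cosφ1·sinφ2-sinφ1·cosφ2·cosΔλ=0.51247911; θ=atan2(y, x)=-49.7063° <0 so +360° → 310.2937° ≈ 310.3°
Leg 3: φ1=0.8628262, φ2=1.3908634, Δφ=0.5280371, Δλ=-1.4711450 rad; a=sin²(Δφ/2)+cosφ1·cosφ2·sin²(Δλ/2)=0.1205014963; c=2·atan2(√a, √(1-a))=0.709025071; dist=6371·c=4517.199 ≈ 4517.2 km; running total=17227.8 km
Leg 3 bearing: y=sinΔλ·cosφ2=-0.17807578, x=cosφ1·sinφ2-sinφ1·cosφ2·cosΔλ=0.62626876; θ=atan2(y, x)=-15.8728° <0 so +360° → 344.1272° ≈ 344.1°
Leg 4: φ1=1.3908634, φ2=-1.1010916, Δφ=-2.4919549, Δλ=4.6922985 rad; a=sin²(Δφ/2)+cosφ1·cosφ2·sin²(Δλ/2)=0.9394666655; c=2·atan2(√a, √(1-a))=2.644417435; dist=6371·c=16847.583 ≈ 16847.6 km; running total=34075.4 km
Leg 4 bearing: y=sinΔλ·cosφ2=-0.45253169, x=cosφ1·sinφ2-sinφ1·cosφ2·cosΔλ=-0.15063621; θ=atan2(y, x)=-108.4113° <0 so +360° → 251.5887° ≈ 251.6°
Leg 5: φ1=-1.1010916, φ2=0.7946554, Δφ=1.8957470, Δλ=-3.1788066 rad; a=sin²(Δφ/2)+cosφ1·cosφ2·sin²(Δλ/2)=0.9765975813; c=2·atan2(√a, √(1-a))=2.834429571; dist=6371·c=18058.151 ≈ 18058.2 km; running total=52133.6 km
Leg 5 bearing: y=sinΔλ·cosφ2=0.02606347, x=cosφ1·sinφ2-sinφ1·cosφ2·cosΔλ=-0.30123027; θ=atan2(y, x)=175.0549° ≈ 175.1°
Leg 6: φ1=0.7946554, φ2=0.5802085, Δφ=-0.2144469, Δλ=-1.7724307 rad; a=sin²(Δφ/2)+cosφ1·cosφ2·sin²(Δλ/2)=0.3630648584; c=2·atan2(√a, √(1-a))=1.293381448; dist=6371·c=8240.133 ≈ 8240.1 km; running total=60373.7 km
Leg 6 bearing: y=sinΔλ·cosφ2=-0.81940441, x=cosφ1·sinφ2-sinφ1·cosφ2·cosΔλ=0.50355882; θ=atan2(y, x)=-58.4275° <0 so +360° → 301.5725° ≈ 301.6°

Leg 1: dist=6882.4 km, bearing=295.5°
Leg 2: dist=5828.2 km, bearing=310.3°
Leg 3: dist=4517.2 km, bearing=344.1°
Leg 4: dist=16847.6 km, bearing=251.6°
Leg 5: dist=18058.2 km, bearing=175.1°
Leg 6: dist=8240.1 km, bearing=301.6°
Total: 60373.7 km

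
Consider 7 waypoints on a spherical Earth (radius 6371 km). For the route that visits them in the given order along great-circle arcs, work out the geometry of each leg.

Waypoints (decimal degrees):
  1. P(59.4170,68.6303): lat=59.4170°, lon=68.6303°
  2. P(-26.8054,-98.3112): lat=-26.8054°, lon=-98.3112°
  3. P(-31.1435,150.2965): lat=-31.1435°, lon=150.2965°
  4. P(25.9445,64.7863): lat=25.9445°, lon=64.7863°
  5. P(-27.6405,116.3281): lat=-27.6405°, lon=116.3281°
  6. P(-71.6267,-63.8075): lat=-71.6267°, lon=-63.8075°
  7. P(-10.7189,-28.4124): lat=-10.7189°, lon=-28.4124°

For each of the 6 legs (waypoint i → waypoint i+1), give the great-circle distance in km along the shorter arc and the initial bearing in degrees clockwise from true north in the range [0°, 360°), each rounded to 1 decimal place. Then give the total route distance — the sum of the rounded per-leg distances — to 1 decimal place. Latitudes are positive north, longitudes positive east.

Leg 1: φ1=1.0370223, φ2=-0.4678425, Δφ=-1.5048648, Δλ=-2.9136788 rad; a=sin²(Δφ/2)+cosφ1·cosφ2·sin²(Δλ/2)=0.9152999347; c=2·atan2(√a, √(1-a))=2.550980364; dist=6371·c=16252.296 ≈ 16252.3 km; running total=16252.3 km
Leg 1 bearing: y=sinΔλ·cosφ2=-0.20166640, x=cosφ1·sinφ2-sinφ1·cosφ2·cosΔλ=0.51907082; θ=atan2(y, x)=-21.2319° <0 so +360° → 338.7681° ≈ 338.8°
Leg 2: φ1=-0.4678425, φ2=-0.5435566, Δφ=-0.0757141, Δλ=4.3390229 rad; a=sin²(Δφ/2)+cosφ1·cosφ2·sin²(Δλ/2)=0.5227029335; c=2·atan2(√a, √(1-a))=1.616217810; dist=6371·c=10296.924 ≈ 10296.9 km; running total=26549.2 km
Leg 2 bearing: y=sinΔλ·cosφ2=-0.79690906, x=cosφ1·sinφ2-sinφ1·cosφ2·cosΔλ=-0.60239046; θ=atan2(y, x)=-127.0860° <0 so +360° → 232.9140° ≈ 232.9°
Leg 3: φ1=-0.5435566, φ2=0.4528169, Δφ=0.9963736, Δλ=-1.4924345 rad; a=sin²(Δφ/2)+cosφ1·cosφ2·sin²(Δλ/2)=0.5830104461; c=2·atan2(√a, √(1-a))=1.737589507; dist=6371·c=11070.183 ≈ 11070.2 km; running total=37619.4 km
Leg 3 bearing: y=sinΔλ·cosφ2=-0.89645881, x=cosφ1·sinφ2-sinφ1·cosφ2·cosΔλ=0.41085114; θ=atan2(y, x)=-65.3778° <0 so +360° → 294.6222° ≈ 294.6°
Leg 4: φ1=0.4528169, φ2=-0.4824177, Δφ=-0.9352347, Δλ=0.8995741 rad; a=sin²(Δφ/2)+cosφ1·cosφ2·sin²(Δλ/2)=0.3537643002; c=2·atan2(√a, √(1-a))=1.273986102; dist=6371·c=8116.565 ≈ 8116.6 km; running total=45736.0 km
Leg 4 bearing: y=sinΔλ·cosφ2=0.69369582, x=cosφ1·sinφ2-sinφ1·cosφ2·cosΔλ=-0.65821469; θ=atan2(y, x)=133.4966° ≈ 133.5°
Leg 5: φ1=-0.4824177, φ2=-1.2501217, Δφ=-0.7677040, Δλ=-3.1439593 rad; a=sin²(Δφ/2)+cosφ1·cosφ2·sin²(Δλ/2)=0.4194801833; c=2·atan2(√a, √(1-a))=1.409052382; dist=6371·c=8977.073 ≈ 8977.1 km; running total=54713.1 km
Leg 5 bearing: y=sinΔλ·cosφ2=0.00074599, x=cosφ1·sinφ2-sinφ1·cosφ2·cosΔλ=-0.98694766; θ=atan2(y, x)=179.9567° ≈ 180.0°
Leg 6: φ1=-1.2501217, φ2=-0.1870801, Δφ=1.0630417, Δλ=0.6177610 rad; a=sin²(Δφ/2)+cosφ1·cosφ2·sin²(Δλ/2)=0.2855122188; c=2·atan2(√a, √(1-a))=1.127437941; dist=6371·c=7182.907 ≈ 7182.9 km; running total=61896.0 km
Leg 6 bearing: y=sinΔλ·cosφ2=0.56910509, x=cosφ1·sinφ2-sinφ1·cosφ2·cosΔλ=0.70149794; θ=atan2(y, x)=39.0514° ≈ 39.1°

Leg 1: dist=16252.3 km, bearing=338.8°
Leg 2: dist=10296.9 km, bearing=232.9°
Leg 3: dist=11070.2 km, bearing=294.6°
Leg 4: dist=8116.6 km, bearing=133.5°
Leg 5: dist=8977.1 km, bearing=180.0°
Leg 6: dist=7182.9 km, bearing=39.1°
Total: 61896.0 km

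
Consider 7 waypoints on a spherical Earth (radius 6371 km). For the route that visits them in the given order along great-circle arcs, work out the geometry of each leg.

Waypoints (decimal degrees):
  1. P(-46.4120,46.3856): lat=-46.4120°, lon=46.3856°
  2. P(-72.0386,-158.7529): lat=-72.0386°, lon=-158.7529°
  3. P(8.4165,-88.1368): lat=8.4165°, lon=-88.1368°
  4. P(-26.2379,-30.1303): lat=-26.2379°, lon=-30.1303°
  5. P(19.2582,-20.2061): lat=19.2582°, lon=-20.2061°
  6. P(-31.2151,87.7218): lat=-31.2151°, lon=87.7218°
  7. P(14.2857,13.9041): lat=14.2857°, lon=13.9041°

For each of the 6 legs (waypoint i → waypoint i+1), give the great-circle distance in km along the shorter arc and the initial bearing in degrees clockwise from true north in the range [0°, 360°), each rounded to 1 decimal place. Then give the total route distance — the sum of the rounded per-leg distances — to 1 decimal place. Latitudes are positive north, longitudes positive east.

Leg 1: dist=6697.1 km, bearing=171.3°
Leg 2: dist=10249.6 km, bearing=69.0°
Leg 3: dist=7348.1 km, bearing=123.7°
Leg 4: dist=5171.2 km, bearing=13.0°
Leg 5: dist=12765.2 km, bearing=116.3°
Leg 6: dist=9349.6 km, bearing=290.7°
Total: 51580.8 km

Leg 1: φ1=-0.8100422, φ2=-1.2573108, Δφ=-0.4472685, Δλ=-3.5803422 rad; a=sin²(Δφ/2)+cosφ1·cosφ2·sin²(Δλ/2)=0.2517304720; c=2·atan2(√a, √(1-a))=1.051189316; dist=6371·c=6697.127 ≈ 6697.1 km; running total=6697.1 km
Leg 1 bearing: y=sinΔλ·cosφ2=0.13100062, x=cosφ1·sinφ2-sinφ1·cosφ2·cosΔλ=-0.85807214; θ=atan2(y, x)=171.3198° ≈ 171.3°
Leg 2: φ1=-1.2573108, φ2=0.1468956, Δφ=1.4042064, Δλ=1.2324834 rad; a=sin²(Δφ/2)+cosφ1·cosφ2·sin²(Δλ/2)=0.5189940103; c=2·atan2(√a, √(1-a))=1.608793490; dist=6371·c=10249.623 ≈ 10249.6 km; running total=16946.7 km
Leg 2 bearing: y=sinΔλ·cosφ2=0.93315665, x=cosφ1·sinφ2-sinφ1·cosφ2·cosΔλ=0.35745709; θ=atan2(y, x)=69.0400° ≈ 69.0°
Leg 3: φ1=0.1468956, φ2=-0.4579377, Δφ=-0.6048334, Δλ=1.0124044 rad; a=sin²(Δφ/2)+cosφ1·cosφ2·sin²(Δλ/2)=0.2972969868; c=2·atan2(√a, √(1-a))=1.153373376; dist=6371·c=7348.142 ≈ 7348.1 km; running total=24294.8 km
Leg 3 bearing: y=sinΔλ·cosφ2=0.76072433, x=cosφ1·sinφ2-sinφ1·cosφ2·cosΔλ=-0.50689687; θ=atan2(y, x)=123.6769° ≈ 123.7°
Leg 4: φ1=-0.4579377, φ2=0.3361190, Δφ=0.7940567, Δλ=0.1732100 rad; a=sin²(Δφ/2)+cosφ1·cosφ2·sin²(Δλ/2)=0.1558563908; c=2·atan2(√a, √(1-a))=0.811670957; dist=6371·c=5171.156 ≈ 5171.2 km; running total=29466.0 km
Leg 4 bearing: y=sinΔλ·cosφ2=0.16270104, x=cosφ1·sinφ2-sinφ1·cosφ2·cosΔλ=0.70695762; θ=atan2(y, x)=12.9605° ≈ 13.0°
Leg 5: φ1=0.3361190, φ2=-0.5448063, Δφ=-0.8809253, Δλ=1.8836972 rad; a=sin²(Δφ/2)+cosφ1·cosφ2·sin²(Δλ/2)=0.7097289094; c=2·atan2(√a, √(1-a))=2.003644300; dist=6371·c=12765.218 ≈ 12765.2 km; running total=42231.2 km
Leg 5 bearing: y=sinΔλ·cosφ2=0.81370180, x=cosφ1·sinφ2-sinφ1·cosφ2·cosΔλ=-0.40242330; θ=atan2(y, x)=116.3151° ≈ 116.3°
Leg 6: φ1=-0.5448063, φ2=0.2493325, Δφ=0.7941388, Δλ=-1.2883619 rad; a=sin²(Δφ/2)+cosφ1·cosφ2·sin²(Δλ/2)=0.4484528086; c=2·atan2(√a, √(1-a))=1.467518443; dist=6371·c=9349.560 ≈ 9349.6 km; running total=51580.8 km
Leg 6 bearing: y=sinΔλ·cosφ2=-0.93068234, x=cosφ1·sinφ2-sinφ1·cosφ2·cosΔλ=0.35100134; θ=atan2(y, x)=-69.3363° <0 so +360° → 290.6637° ≈ 290.7°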